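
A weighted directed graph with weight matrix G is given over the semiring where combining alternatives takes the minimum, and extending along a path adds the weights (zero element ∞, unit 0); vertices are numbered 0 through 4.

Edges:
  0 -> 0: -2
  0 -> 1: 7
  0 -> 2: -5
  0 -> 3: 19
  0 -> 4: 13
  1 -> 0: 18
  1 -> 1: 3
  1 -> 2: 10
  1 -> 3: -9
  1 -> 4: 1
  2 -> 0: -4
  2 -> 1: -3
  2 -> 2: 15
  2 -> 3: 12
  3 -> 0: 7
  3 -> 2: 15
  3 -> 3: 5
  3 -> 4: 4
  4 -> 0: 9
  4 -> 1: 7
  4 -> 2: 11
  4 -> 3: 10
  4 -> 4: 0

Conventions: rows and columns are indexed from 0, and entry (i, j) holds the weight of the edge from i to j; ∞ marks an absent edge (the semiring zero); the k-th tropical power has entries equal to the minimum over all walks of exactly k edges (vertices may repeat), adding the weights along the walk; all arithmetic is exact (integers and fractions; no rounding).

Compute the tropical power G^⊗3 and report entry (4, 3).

G^⊗2:
  [-9, -8, -7, -2, 8]
  [-2, 6, 6, -6, -5]
  [-6, 0, -9, -12, -2]
  [5, 11, 2, 10, 4]
  [7, 7, 4, -2, 0]
G^⊗3:
  [-11, -10, -14, -17, -7]
  [-4, 2, -7, -3, -5]
  [-13, -12, -11, -9, -8]
  [-2, -1, 0, 2, 4]
  [0, 1, 2, -2, 0]
Key observation: the optimum is the walk 4->4->1->3, with weight 0 + 7 + (-9) = -2.
Optimal value attained by: walk 4->4->1->3.
Answer: (G^⊗3)[4][3] = -2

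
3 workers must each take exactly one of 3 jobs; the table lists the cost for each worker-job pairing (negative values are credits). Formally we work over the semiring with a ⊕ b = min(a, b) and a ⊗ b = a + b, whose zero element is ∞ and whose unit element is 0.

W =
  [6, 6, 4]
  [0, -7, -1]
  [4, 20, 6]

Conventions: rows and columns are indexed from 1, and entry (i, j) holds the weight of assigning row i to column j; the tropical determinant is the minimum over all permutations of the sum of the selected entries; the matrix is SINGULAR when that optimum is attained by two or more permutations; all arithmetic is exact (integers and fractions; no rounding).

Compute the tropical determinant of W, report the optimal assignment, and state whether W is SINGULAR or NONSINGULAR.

σ = (1, 2, 3): 6 + (-7) + 6 = 5
σ = (1, 3, 2): 6 + (-1) + 20 = 25
σ = (2, 1, 3): 6 + 0 + 6 = 12
σ = (2, 3, 1): 6 + (-1) + 4 = 9
σ = (3, 1, 2): 4 + 0 + 20 = 24
σ = (3, 2, 1): 4 + (-7) + 4 = 1
Optimal value attained by: σ = (3, 2, 1).
Answer: det⊕(W) = 1; verdict: NONSINGULAR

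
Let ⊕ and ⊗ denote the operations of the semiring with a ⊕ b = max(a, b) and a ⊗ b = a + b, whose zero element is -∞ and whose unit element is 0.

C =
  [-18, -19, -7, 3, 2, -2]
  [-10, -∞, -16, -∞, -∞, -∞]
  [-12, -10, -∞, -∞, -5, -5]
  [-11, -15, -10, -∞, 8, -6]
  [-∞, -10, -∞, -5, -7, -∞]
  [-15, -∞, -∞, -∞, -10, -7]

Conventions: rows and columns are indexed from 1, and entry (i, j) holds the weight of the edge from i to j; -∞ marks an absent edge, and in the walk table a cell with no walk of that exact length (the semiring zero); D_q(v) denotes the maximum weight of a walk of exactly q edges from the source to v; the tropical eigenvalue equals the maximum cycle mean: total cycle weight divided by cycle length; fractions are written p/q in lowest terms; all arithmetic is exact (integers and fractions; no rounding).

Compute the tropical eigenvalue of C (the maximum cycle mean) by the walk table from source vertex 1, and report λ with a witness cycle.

q=0: [0, -∞, -∞, -∞, -∞, -∞]
q=1: [-18, -19, -7, 3, 2, -2]
q=2: [-8, -8, -7, -3, 11, -3]
q=3: [-14, 1, -13, 6, 5, -9]
q=4: [-5, -5, -4, 0, 14, 0]
q=5: [-11, 4, -10, 9, 8, -6]
q=6: [-2, -2, -1, 3, 17, 3]
Optimal cycle mean attained by: cycle 4->5->4, total 8 + (-5), length 2.
Answer: λ = 3/2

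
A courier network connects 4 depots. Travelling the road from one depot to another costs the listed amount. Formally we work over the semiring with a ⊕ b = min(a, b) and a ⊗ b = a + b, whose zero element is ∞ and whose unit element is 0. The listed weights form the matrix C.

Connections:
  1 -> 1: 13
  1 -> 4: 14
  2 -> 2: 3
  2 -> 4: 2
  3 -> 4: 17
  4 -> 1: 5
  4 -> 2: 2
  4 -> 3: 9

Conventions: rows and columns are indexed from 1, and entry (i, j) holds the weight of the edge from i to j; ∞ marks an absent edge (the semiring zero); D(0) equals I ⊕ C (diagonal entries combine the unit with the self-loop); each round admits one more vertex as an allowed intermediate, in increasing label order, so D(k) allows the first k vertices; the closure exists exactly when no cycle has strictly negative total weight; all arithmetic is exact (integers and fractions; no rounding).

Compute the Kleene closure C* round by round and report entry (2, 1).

D(0):
  [0, ∞, ∞, 14]
  [∞, 0, ∞, 2]
  [∞, ∞, 0, 17]
  [5, 2, 9, 0]
D(1):
  [0, ∞, ∞, 14]
  [∞, 0, ∞, 2]
  [∞, ∞, 0, 17]
  [5, 2, 9, 0]
D(2):
  [0, ∞, ∞, 14]
  [∞, 0, ∞, 2]
  [∞, ∞, 0, 17]
  [5, 2, 9, 0]
D(3):
  [0, ∞, ∞, 14]
  [∞, 0, ∞, 2]
  [∞, ∞, 0, 17]
  [5, 2, 9, 0]
D(4):
  [0, 16, 23, 14]
  [7, 0, 11, 2]
  [22, 19, 0, 17]
  [5, 2, 9, 0]
Answer: C*[2][1] = 7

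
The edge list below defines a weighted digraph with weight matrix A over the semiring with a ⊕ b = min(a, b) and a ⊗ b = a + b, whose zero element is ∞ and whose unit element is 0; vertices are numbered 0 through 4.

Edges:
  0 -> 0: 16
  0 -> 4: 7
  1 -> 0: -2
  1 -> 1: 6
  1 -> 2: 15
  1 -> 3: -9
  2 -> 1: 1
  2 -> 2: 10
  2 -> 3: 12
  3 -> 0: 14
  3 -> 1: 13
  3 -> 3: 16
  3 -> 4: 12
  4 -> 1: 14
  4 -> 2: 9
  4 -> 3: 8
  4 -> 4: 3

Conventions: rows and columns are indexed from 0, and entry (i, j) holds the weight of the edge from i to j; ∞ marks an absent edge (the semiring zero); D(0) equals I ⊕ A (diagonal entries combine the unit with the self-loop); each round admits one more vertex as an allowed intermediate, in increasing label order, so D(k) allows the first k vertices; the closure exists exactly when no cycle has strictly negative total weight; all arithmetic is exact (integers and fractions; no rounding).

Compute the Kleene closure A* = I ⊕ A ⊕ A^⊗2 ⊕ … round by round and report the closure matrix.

D(0):
  [0, ∞, ∞, ∞, 7]
  [-2, 0, 15, -9, ∞]
  [∞, 1, 0, 12, ∞]
  [14, 13, ∞, 0, 12]
  [∞, 14, 9, 8, 0]
D(1):
  [0, ∞, ∞, ∞, 7]
  [-2, 0, 15, -9, 5]
  [∞, 1, 0, 12, ∞]
  [14, 13, ∞, 0, 12]
  [∞, 14, 9, 8, 0]
D(2):
  [0, ∞, ∞, ∞, 7]
  [-2, 0, 15, -9, 5]
  [-1, 1, 0, -8, 6]
  [11, 13, 28, 0, 12]
  [12, 14, 9, 5, 0]
D(3):
  [0, ∞, ∞, ∞, 7]
  [-2, 0, 15, -9, 5]
  [-1, 1, 0, -8, 6]
  [11, 13, 28, 0, 12]
  [8, 10, 9, 1, 0]
D(4):
  [0, ∞, ∞, ∞, 7]
  [-2, 0, 15, -9, 3]
  [-1, 1, 0, -8, 4]
  [11, 13, 28, 0, 12]
  [8, 10, 9, 1, 0]
D(5):
  [0, 17, 16, 8, 7]
  [-2, 0, 12, -9, 3]
  [-1, 1, 0, -8, 4]
  [11, 13, 21, 0, 12]
  [8, 10, 9, 1, 0]
Answer: A* = [[0, 17, 16, 8, 7], [-2, 0, 12, -9, 3], [-1, 1, 0, -8, 4], [11, 13, 21, 0, 12], [8, 10, 9, 1, 0]]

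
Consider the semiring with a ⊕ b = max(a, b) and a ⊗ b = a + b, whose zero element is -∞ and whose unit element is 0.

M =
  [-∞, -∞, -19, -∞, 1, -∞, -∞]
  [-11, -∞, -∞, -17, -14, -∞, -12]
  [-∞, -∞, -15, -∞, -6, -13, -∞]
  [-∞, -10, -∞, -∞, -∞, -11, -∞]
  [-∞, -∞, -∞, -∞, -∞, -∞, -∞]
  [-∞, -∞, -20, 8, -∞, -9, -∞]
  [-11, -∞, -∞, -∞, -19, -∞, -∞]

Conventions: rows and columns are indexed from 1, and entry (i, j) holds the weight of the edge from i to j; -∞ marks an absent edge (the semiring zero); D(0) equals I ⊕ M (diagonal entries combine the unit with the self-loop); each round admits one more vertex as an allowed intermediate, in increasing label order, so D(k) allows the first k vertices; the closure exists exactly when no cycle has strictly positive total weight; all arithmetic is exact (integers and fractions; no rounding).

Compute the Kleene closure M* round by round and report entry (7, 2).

D(0):
  [0, -∞, -19, -∞, 1, -∞, -∞]
  [-11, 0, -∞, -17, -14, -∞, -12]
  [-∞, -∞, 0, -∞, -6, -13, -∞]
  [-∞, -10, -∞, 0, -∞, -11, -∞]
  [-∞, -∞, -∞, -∞, 0, -∞, -∞]
  [-∞, -∞, -20, 8, -∞, 0, -∞]
  [-11, -∞, -∞, -∞, -19, -∞, 0]
D(1):
  [0, -∞, -19, -∞, 1, -∞, -∞]
  [-11, 0, -30, -17, -10, -∞, -12]
  [-∞, -∞, 0, -∞, -6, -13, -∞]
  [-∞, -10, -∞, 0, -∞, -11, -∞]
  [-∞, -∞, -∞, -∞, 0, -∞, -∞]
  [-∞, -∞, -20, 8, -∞, 0, -∞]
  [-11, -∞, -30, -∞, -10, -∞, 0]
D(2):
  [0, -∞, -19, -∞, 1, -∞, -∞]
  [-11, 0, -30, -17, -10, -∞, -12]
  [-∞, -∞, 0, -∞, -6, -13, -∞]
  [-21, -10, -40, 0, -20, -11, -22]
  [-∞, -∞, -∞, -∞, 0, -∞, -∞]
  [-∞, -∞, -20, 8, -∞, 0, -∞]
  [-11, -∞, -30, -∞, -10, -∞, 0]
D(3):
  [0, -∞, -19, -∞, 1, -32, -∞]
  [-11, 0, -30, -17, -10, -43, -12]
  [-∞, -∞, 0, -∞, -6, -13, -∞]
  [-21, -10, -40, 0, -20, -11, -22]
  [-∞, -∞, -∞, -∞, 0, -∞, -∞]
  [-∞, -∞, -20, 8, -26, 0, -∞]
  [-11, -∞, -30, -∞, -10, -43, 0]
D(4):
  [0, -∞, -19, -∞, 1, -32, -∞]
  [-11, 0, -30, -17, -10, -28, -12]
  [-∞, -∞, 0, -∞, -6, -13, -∞]
  [-21, -10, -40, 0, -20, -11, -22]
  [-∞, -∞, -∞, -∞, 0, -∞, -∞]
  [-13, -2, -20, 8, -12, 0, -14]
  [-11, -∞, -30, -∞, -10, -43, 0]
D(5):
  [0, -∞, -19, -∞, 1, -32, -∞]
  [-11, 0, -30, -17, -10, -28, -12]
  [-∞, -∞, 0, -∞, -6, -13, -∞]
  [-21, -10, -40, 0, -20, -11, -22]
  [-∞, -∞, -∞, -∞, 0, -∞, -∞]
  [-13, -2, -20, 8, -12, 0, -14]
  [-11, -∞, -30, -∞, -10, -43, 0]
D(6):
  [0, -34, -19, -24, 1, -32, -46]
  [-11, 0, -30, -17, -10, -28, -12]
  [-26, -15, 0, -5, -6, -13, -27]
  [-21, -10, -31, 0, -20, -11, -22]
  [-∞, -∞, -∞, -∞, 0, -∞, -∞]
  [-13, -2, -20, 8, -12, 0, -14]
  [-11, -45, -30, -35, -10, -43, 0]
D(7):
  [0, -34, -19, -24, 1, -32, -46]
  [-11, 0, -30, -17, -10, -28, -12]
  [-26, -15, 0, -5, -6, -13, -27]
  [-21, -10, -31, 0, -20, -11, -22]
  [-∞, -∞, -∞, -∞, 0, -∞, -∞]
  [-13, -2, -20, 8, -12, 0, -14]
  [-11, -45, -30, -35, -10, -43, 0]
Answer: M*[7][2] = -45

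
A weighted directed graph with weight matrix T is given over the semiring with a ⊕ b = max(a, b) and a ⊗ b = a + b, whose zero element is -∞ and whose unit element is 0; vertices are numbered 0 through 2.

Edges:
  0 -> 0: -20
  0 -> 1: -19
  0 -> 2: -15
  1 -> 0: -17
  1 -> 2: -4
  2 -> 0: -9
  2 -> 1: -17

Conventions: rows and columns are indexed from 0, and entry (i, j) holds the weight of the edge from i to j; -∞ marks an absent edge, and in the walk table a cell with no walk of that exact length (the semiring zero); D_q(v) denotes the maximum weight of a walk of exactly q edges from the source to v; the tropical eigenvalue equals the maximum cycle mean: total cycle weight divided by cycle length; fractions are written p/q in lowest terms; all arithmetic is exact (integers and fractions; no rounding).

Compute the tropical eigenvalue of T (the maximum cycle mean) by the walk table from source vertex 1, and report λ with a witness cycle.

q=0: [-∞, 0, -∞]
q=1: [-17, -∞, -4]
q=2: [-13, -21, -32]
q=3: [-33, -32, -25]
Optimal cycle mean attained by: cycle 1->2->1, total (-4) + (-17), length 2.
Answer: λ = -21/2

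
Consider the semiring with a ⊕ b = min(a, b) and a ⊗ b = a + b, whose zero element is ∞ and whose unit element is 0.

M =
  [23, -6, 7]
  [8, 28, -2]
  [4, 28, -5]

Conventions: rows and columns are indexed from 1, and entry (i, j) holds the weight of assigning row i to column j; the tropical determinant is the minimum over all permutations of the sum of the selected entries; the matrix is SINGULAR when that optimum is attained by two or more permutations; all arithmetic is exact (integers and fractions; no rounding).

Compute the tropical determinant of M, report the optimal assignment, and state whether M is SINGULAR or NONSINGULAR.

σ = (1, 2, 3): 23 + 28 + (-5) = 46
σ = (1, 3, 2): 23 + (-2) + 28 = 49
σ = (2, 1, 3): (-6) + 8 + (-5) = -3
σ = (2, 3, 1): (-6) + (-2) + 4 = -4
σ = (3, 1, 2): 7 + 8 + 28 = 43
σ = (3, 2, 1): 7 + 28 + 4 = 39
Optimal value attained by: σ = (2, 3, 1).
Answer: det⊕(M) = -4; verdict: NONSINGULAR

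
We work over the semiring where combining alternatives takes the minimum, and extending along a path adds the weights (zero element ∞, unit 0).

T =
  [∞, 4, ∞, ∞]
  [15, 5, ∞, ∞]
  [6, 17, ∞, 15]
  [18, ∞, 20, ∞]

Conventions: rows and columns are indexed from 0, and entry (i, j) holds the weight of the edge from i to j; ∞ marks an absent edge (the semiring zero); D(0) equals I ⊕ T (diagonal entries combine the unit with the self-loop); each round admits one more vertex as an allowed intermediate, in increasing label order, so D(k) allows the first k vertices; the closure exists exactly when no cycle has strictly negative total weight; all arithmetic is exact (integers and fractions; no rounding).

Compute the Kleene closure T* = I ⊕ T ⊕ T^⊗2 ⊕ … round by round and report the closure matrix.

D(0):
  [0, 4, ∞, ∞]
  [15, 0, ∞, ∞]
  [6, 17, 0, 15]
  [18, ∞, 20, 0]
D(1):
  [0, 4, ∞, ∞]
  [15, 0, ∞, ∞]
  [6, 10, 0, 15]
  [18, 22, 20, 0]
D(2):
  [0, 4, ∞, ∞]
  [15, 0, ∞, ∞]
  [6, 10, 0, 15]
  [18, 22, 20, 0]
D(3):
  [0, 4, ∞, ∞]
  [15, 0, ∞, ∞]
  [6, 10, 0, 15]
  [18, 22, 20, 0]
D(4):
  [0, 4, ∞, ∞]
  [15, 0, ∞, ∞]
  [6, 10, 0, 15]
  [18, 22, 20, 0]
Answer: T* = [[0, 4, ∞, ∞], [15, 0, ∞, ∞], [6, 10, 0, 15], [18, 22, 20, 0]]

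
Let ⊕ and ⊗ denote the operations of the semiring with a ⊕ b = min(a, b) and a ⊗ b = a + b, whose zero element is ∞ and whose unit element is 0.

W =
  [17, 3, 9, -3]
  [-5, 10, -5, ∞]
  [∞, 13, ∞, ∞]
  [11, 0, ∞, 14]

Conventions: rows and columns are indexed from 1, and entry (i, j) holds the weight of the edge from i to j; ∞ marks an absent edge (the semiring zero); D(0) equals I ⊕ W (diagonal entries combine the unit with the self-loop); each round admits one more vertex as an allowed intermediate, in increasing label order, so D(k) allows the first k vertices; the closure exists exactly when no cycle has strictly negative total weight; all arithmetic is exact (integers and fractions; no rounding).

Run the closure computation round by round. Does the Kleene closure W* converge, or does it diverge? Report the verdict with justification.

D(0):
  [0, 3, 9, -3]
  [-5, 0, -5, ∞]
  [∞, 13, 0, ∞]
  [11, 0, ∞, 0]
Detection: at round 1, diagonal entry (2, 2) turns strictly negative.
Key observation: the cycle 2->1->2 has total weight (-5) + 3, which is strictly negative.
Answer: DIVERGES — negative cycle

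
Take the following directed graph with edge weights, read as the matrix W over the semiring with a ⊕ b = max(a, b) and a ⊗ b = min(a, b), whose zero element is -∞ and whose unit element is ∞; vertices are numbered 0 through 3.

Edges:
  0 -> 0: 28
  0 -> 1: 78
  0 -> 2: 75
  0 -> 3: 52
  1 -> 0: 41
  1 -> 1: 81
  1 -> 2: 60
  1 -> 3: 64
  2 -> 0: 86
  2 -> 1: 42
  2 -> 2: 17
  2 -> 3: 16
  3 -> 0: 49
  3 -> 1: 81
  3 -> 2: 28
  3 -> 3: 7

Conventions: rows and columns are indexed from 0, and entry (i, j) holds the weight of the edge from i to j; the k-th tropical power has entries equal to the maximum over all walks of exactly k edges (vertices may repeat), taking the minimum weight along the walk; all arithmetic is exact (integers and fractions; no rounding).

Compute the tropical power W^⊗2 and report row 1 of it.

W^⊗2:
  [75, 78, 60, 64]
  [60, 81, 60, 64]
  [41, 78, 75, 52]
  [41, 81, 60, 64]
Answer: row 1 of W^⊗2 = [60, 81, 60, 64]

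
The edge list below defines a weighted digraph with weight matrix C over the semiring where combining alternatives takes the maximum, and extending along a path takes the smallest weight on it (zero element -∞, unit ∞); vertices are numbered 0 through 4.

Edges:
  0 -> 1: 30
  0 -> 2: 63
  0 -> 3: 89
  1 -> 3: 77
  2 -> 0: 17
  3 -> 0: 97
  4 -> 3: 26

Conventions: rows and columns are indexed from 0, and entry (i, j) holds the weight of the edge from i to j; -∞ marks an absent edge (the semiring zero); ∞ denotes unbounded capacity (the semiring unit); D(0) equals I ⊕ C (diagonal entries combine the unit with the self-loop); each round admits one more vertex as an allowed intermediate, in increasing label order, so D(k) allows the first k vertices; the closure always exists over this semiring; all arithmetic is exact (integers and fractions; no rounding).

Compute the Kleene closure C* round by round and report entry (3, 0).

D(0):
  [∞, 30, 63, 89, -∞]
  [-∞, ∞, -∞, 77, -∞]
  [17, -∞, ∞, -∞, -∞]
  [97, -∞, -∞, ∞, -∞]
  [-∞, -∞, -∞, 26, ∞]
D(1):
  [∞, 30, 63, 89, -∞]
  [-∞, ∞, -∞, 77, -∞]
  [17, 17, ∞, 17, -∞]
  [97, 30, 63, ∞, -∞]
  [-∞, -∞, -∞, 26, ∞]
D(2):
  [∞, 30, 63, 89, -∞]
  [-∞, ∞, -∞, 77, -∞]
  [17, 17, ∞, 17, -∞]
  [97, 30, 63, ∞, -∞]
  [-∞, -∞, -∞, 26, ∞]
D(3):
  [∞, 30, 63, 89, -∞]
  [-∞, ∞, -∞, 77, -∞]
  [17, 17, ∞, 17, -∞]
  [97, 30, 63, ∞, -∞]
  [-∞, -∞, -∞, 26, ∞]
D(4):
  [∞, 30, 63, 89, -∞]
  [77, ∞, 63, 77, -∞]
  [17, 17, ∞, 17, -∞]
  [97, 30, 63, ∞, -∞]
  [26, 26, 26, 26, ∞]
D(5):
  [∞, 30, 63, 89, -∞]
  [77, ∞, 63, 77, -∞]
  [17, 17, ∞, 17, -∞]
  [97, 30, 63, ∞, -∞]
  [26, 26, 26, 26, ∞]
Answer: C*[3][0] = 97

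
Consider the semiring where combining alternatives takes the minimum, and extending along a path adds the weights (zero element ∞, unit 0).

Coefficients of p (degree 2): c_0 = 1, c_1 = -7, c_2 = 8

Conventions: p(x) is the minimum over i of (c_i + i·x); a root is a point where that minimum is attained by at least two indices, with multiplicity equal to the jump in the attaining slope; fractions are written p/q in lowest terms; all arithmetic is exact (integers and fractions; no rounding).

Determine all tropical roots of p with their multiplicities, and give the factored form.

hull edge (i=0, c=1) to (i=1, c=-7): slope -8, span 1
hull edge (i=1, c=-7) to (i=2, c=8): slope 15, span 1
Factored form: p(x) = 8 ⊗ (x ⊕ (-15)) ⊗ (x ⊕ 8)
Answer: roots = -15 (mult 1), 8 (mult 1)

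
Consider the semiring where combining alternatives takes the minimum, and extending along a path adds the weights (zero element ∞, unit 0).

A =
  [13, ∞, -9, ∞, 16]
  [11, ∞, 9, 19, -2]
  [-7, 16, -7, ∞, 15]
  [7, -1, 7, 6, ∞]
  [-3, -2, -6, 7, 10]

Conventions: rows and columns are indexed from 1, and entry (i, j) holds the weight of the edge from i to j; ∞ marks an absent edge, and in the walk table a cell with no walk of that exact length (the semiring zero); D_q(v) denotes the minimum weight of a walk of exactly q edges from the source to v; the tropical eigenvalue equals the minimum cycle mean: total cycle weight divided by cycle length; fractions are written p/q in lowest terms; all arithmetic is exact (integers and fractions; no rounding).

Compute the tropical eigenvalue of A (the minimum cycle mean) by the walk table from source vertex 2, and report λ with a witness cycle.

q=0: [∞, 0, ∞, ∞, ∞]
q=1: [11, ∞, 9, 19, -2]
q=2: [-5, -4, -8, 5, 8]
q=3: [-15, 4, -15, 11, -6]
q=4: [-22, -8, -24, 1, 0]
q=5: [-31, -8, -31, 7, -10]
Optimal cycle mean attained by: cycle 1->3->1, total (-9) + (-7), length 2.
Answer: λ = -8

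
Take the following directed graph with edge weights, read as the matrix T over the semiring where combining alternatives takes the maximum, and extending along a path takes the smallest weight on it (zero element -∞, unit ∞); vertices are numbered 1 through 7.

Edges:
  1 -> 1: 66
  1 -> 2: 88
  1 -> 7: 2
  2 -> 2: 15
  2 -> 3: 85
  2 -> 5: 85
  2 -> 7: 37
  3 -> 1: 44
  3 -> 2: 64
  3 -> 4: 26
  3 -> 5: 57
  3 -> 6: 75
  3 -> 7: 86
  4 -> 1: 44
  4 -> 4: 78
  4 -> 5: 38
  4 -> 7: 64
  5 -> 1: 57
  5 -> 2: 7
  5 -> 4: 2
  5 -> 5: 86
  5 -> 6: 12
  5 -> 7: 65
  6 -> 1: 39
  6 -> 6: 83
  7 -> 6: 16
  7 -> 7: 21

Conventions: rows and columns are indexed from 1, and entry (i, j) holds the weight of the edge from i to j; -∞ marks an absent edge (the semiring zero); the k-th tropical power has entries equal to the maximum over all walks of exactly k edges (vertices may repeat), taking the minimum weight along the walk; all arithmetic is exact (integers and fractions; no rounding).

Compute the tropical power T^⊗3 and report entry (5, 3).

T^⊗2:
  [66, 66, 85, -∞, 85, 2, 37]
  [57, 64, 15, 26, 85, 75, 85]
  [57, 44, 64, 26, 64, 75, 57]
  [44, 44, -∞, 78, 38, 16, 64]
  [57, 57, 7, 2, 86, 16, 65]
  [39, 39, -∞, -∞, -∞, 83, 2]
  [16, -∞, -∞, -∞, -∞, 16, 21]
T^⊗3:
  [66, 66, 66, 26, 85, 75, 85]
  [57, 57, 64, 26, 85, 75, 65]
  [57, 64, 44, 26, 64, 75, 64]
  [44, 44, 44, 78, 44, 16, 64]
  [57, 57, 57, 7, 86, 16, 65]
  [39, 39, 39, -∞, 39, 83, 37]
  [16, 16, -∞, -∞, -∞, 16, 21]
Key observation: the optimum is the walk 5->1->2->3, with weight 57 min 88 min 85 = 57.
Optimal value attained by: walk 5->1->2->3.
Answer: (T^⊗3)[5][3] = 57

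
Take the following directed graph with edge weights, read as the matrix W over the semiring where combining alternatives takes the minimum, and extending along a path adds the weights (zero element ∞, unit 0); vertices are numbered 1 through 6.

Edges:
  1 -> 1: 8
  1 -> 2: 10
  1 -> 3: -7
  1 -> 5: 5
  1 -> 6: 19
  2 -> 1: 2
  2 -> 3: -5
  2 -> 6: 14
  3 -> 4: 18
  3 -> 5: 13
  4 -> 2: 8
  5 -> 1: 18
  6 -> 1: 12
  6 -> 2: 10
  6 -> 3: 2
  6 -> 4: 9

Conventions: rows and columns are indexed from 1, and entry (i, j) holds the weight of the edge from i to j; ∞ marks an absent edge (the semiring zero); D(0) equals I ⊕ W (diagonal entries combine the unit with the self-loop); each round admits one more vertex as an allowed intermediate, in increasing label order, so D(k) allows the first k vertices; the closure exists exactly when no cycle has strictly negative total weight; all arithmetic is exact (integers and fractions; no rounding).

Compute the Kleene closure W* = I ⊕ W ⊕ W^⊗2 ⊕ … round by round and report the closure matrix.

D(0):
  [0, 10, -7, ∞, 5, 19]
  [2, 0, -5, ∞, ∞, 14]
  [∞, ∞, 0, 18, 13, ∞]
  [∞, 8, ∞, 0, ∞, ∞]
  [18, ∞, ∞, ∞, 0, ∞]
  [12, 10, 2, 9, ∞, 0]
D(1):
  [0, 10, -7, ∞, 5, 19]
  [2, 0, -5, ∞, 7, 14]
  [∞, ∞, 0, 18, 13, ∞]
  [∞, 8, ∞, 0, ∞, ∞]
  [18, 28, 11, ∞, 0, 37]
  [12, 10, 2, 9, 17, 0]
D(2):
  [0, 10, -7, ∞, 5, 19]
  [2, 0, -5, ∞, 7, 14]
  [∞, ∞, 0, 18, 13, ∞]
  [10, 8, 3, 0, 15, 22]
  [18, 28, 11, ∞, 0, 37]
  [12, 10, 2, 9, 17, 0]
D(3):
  [0, 10, -7, 11, 5, 19]
  [2, 0, -5, 13, 7, 14]
  [∞, ∞, 0, 18, 13, ∞]
  [10, 8, 3, 0, 15, 22]
  [18, 28, 11, 29, 0, 37]
  [12, 10, 2, 9, 15, 0]
D(4):
  [0, 10, -7, 11, 5, 19]
  [2, 0, -5, 13, 7, 14]
  [28, 26, 0, 18, 13, 40]
  [10, 8, 3, 0, 15, 22]
  [18, 28, 11, 29, 0, 37]
  [12, 10, 2, 9, 15, 0]
D(5):
  [0, 10, -7, 11, 5, 19]
  [2, 0, -5, 13, 7, 14]
  [28, 26, 0, 18, 13, 40]
  [10, 8, 3, 0, 15, 22]
  [18, 28, 11, 29, 0, 37]
  [12, 10, 2, 9, 15, 0]
D(6):
  [0, 10, -7, 11, 5, 19]
  [2, 0, -5, 13, 7, 14]
  [28, 26, 0, 18, 13, 40]
  [10, 8, 3, 0, 15, 22]
  [18, 28, 11, 29, 0, 37]
  [12, 10, 2, 9, 15, 0]
Answer: W* = [[0, 10, -7, 11, 5, 19], [2, 0, -5, 13, 7, 14], [28, 26, 0, 18, 13, 40], [10, 8, 3, 0, 15, 22], [18, 28, 11, 29, 0, 37], [12, 10, 2, 9, 15, 0]]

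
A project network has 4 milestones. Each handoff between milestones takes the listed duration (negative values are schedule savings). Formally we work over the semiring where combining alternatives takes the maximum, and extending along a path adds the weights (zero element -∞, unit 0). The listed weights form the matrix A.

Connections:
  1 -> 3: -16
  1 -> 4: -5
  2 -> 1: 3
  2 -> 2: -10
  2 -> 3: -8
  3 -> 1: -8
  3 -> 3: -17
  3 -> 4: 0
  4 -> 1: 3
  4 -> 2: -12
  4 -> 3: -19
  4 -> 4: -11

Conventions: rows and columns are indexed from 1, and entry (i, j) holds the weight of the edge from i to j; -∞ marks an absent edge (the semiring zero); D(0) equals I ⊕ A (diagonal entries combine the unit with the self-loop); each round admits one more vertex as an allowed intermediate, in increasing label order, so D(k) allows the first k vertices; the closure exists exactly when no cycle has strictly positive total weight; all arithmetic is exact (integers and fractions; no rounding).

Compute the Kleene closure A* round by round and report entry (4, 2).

D(0):
  [0, -∞, -16, -5]
  [3, 0, -8, -∞]
  [-8, -∞, 0, 0]
  [3, -12, -19, 0]
D(1):
  [0, -∞, -16, -5]
  [3, 0, -8, -2]
  [-8, -∞, 0, 0]
  [3, -12, -13, 0]
D(2):
  [0, -∞, -16, -5]
  [3, 0, -8, -2]
  [-8, -∞, 0, 0]
  [3, -12, -13, 0]
D(3):
  [0, -∞, -16, -5]
  [3, 0, -8, -2]
  [-8, -∞, 0, 0]
  [3, -12, -13, 0]
D(4):
  [0, -17, -16, -5]
  [3, 0, -8, -2]
  [3, -12, 0, 0]
  [3, -12, -13, 0]
Answer: A*[4][2] = -12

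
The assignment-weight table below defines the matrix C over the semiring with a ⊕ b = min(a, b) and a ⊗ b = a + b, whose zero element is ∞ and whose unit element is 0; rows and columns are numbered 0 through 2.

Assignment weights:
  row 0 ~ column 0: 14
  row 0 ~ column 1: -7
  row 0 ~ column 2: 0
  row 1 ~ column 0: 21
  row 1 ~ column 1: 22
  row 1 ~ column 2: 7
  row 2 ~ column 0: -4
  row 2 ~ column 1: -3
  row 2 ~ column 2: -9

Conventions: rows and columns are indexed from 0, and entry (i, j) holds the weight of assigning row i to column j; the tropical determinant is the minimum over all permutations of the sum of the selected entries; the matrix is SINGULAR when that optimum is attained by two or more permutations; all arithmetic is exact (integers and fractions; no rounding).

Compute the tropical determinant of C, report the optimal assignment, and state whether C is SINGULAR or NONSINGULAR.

σ = (0, 1, 2): 14 + 22 + (-9) = 27
σ = (0, 2, 1): 14 + 7 + (-3) = 18
σ = (1, 0, 2): (-7) + 21 + (-9) = 5
σ = (1, 2, 0): (-7) + 7 + (-4) = -4
σ = (2, 0, 1): 0 + 21 + (-3) = 18
σ = (2, 1, 0): 0 + 22 + (-4) = 18
Optimal value attained by: σ = (1, 2, 0).
Answer: det⊕(C) = -4; verdict: NONSINGULAR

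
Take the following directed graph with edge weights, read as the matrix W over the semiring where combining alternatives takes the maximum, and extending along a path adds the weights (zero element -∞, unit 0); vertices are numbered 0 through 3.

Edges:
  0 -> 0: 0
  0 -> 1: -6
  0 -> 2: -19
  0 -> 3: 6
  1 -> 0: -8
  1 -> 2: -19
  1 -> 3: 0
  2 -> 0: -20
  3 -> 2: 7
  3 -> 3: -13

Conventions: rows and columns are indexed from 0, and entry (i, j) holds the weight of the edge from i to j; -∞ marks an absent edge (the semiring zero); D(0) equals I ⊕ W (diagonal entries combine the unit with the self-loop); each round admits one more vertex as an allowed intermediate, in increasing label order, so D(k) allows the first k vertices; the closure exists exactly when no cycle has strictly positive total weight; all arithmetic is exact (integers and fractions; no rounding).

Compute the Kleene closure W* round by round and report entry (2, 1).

D(0):
  [0, -6, -19, 6]
  [-8, 0, -19, 0]
  [-20, -∞, 0, -∞]
  [-∞, -∞, 7, 0]
D(1):
  [0, -6, -19, 6]
  [-8, 0, -19, 0]
  [-20, -26, 0, -14]
  [-∞, -∞, 7, 0]
D(2):
  [0, -6, -19, 6]
  [-8, 0, -19, 0]
  [-20, -26, 0, -14]
  [-∞, -∞, 7, 0]
D(3):
  [0, -6, -19, 6]
  [-8, 0, -19, 0]
  [-20, -26, 0, -14]
  [-13, -19, 7, 0]
D(4):
  [0, -6, 13, 6]
  [-8, 0, 7, 0]
  [-20, -26, 0, -14]
  [-13, -19, 7, 0]
Answer: W*[2][1] = -26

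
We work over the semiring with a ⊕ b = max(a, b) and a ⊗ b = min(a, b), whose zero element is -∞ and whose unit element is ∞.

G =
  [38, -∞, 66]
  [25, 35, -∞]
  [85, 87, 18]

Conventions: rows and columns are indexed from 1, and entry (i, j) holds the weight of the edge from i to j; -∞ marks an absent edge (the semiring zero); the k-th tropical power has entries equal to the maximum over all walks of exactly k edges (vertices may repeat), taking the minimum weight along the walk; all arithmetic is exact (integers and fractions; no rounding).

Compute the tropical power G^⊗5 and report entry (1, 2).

G^⊗2:
  [66, 66, 38]
  [25, 35, 25]
  [38, 35, 66]
G^⊗3:
  [38, 38, 66]
  [25, 35, 25]
  [66, 66, 38]
G^⊗4:
  [66, 66, 38]
  [25, 35, 25]
  [38, 38, 66]
G^⊗5:
  [38, 38, 66]
  [25, 35, 25]
  [66, 66, 38]
Key observation: the optimum is the walk 1->1->3->1->3->2, with weight 38 min 66 min 85 min 66 min 87 = 38.
Optimal value attained by: walk 1->1->3->1->3->2.
Answer: (G^⊗5)[1][2] = 38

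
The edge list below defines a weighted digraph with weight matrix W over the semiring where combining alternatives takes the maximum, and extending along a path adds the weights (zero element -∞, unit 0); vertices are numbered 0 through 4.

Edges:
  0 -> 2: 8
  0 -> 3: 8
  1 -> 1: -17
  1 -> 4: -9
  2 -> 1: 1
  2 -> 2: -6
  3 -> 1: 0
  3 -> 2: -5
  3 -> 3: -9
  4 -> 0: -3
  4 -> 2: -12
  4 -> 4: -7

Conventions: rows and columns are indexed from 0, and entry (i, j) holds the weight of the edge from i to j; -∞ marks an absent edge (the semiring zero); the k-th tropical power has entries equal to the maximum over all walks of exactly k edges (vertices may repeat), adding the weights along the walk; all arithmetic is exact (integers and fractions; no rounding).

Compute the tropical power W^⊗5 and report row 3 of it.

W^⊗2:
  [-∞, 9, 3, -1, -∞]
  [-12, -34, -21, -∞, -16]
  [-∞, -5, -12, -∞, -8]
  [-∞, -4, -11, -18, -9]
  [-10, -11, 5, 5, -14]
W^⊗3:
  [-∞, 4, -3, -10, 0]
  [-19, -20, -4, -4, -23]
  [-11, -11, -18, -∞, -14]
  [-12, -10, -17, -27, -13]
  [-17, 6, 0, -2, -20]
W^⊗4:
  [-3, -2, -9, -19, -5]
  [-26, -3, -9, -11, -29]
  [-17, -17, -3, -3, -20]
  [-16, -16, -4, -4, -19]
  [-23, 1, -6, -9, -3]
W^⊗5:
  [-8, -8, 5, 5, -11]
  [-32, -8, -15, -18, -12]
  [-23, -2, -8, -9, -26]
  [-22, -3, -8, -8, -25]
  [-6, -5, -12, -15, -8]
Answer: row 3 of W^⊗5 = [-22, -3, -8, -8, -25]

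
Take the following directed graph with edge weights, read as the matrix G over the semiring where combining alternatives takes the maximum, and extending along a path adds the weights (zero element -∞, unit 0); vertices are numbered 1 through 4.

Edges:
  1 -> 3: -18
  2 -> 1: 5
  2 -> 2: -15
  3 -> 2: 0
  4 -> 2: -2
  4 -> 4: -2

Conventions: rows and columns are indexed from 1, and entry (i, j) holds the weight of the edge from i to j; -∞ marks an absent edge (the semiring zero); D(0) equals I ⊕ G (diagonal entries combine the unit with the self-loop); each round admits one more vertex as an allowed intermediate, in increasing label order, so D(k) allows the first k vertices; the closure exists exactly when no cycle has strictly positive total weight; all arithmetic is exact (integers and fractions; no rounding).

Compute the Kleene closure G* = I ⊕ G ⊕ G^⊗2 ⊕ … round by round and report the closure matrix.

D(0):
  [0, -∞, -18, -∞]
  [5, 0, -∞, -∞]
  [-∞, 0, 0, -∞]
  [-∞, -2, -∞, 0]
D(1):
  [0, -∞, -18, -∞]
  [5, 0, -13, -∞]
  [-∞, 0, 0, -∞]
  [-∞, -2, -∞, 0]
D(2):
  [0, -∞, -18, -∞]
  [5, 0, -13, -∞]
  [5, 0, 0, -∞]
  [3, -2, -15, 0]
D(3):
  [0, -18, -18, -∞]
  [5, 0, -13, -∞]
  [5, 0, 0, -∞]
  [3, -2, -15, 0]
D(4):
  [0, -18, -18, -∞]
  [5, 0, -13, -∞]
  [5, 0, 0, -∞]
  [3, -2, -15, 0]
Answer: G* = [[0, -18, -18, -∞], [5, 0, -13, -∞], [5, 0, 0, -∞], [3, -2, -15, 0]]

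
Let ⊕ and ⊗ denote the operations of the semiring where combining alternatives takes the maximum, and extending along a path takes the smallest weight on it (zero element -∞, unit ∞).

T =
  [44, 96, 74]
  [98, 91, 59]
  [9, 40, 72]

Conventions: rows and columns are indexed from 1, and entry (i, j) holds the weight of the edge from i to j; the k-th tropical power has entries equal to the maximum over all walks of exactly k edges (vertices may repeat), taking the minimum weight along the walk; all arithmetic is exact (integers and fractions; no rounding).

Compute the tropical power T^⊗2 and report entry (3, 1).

T^⊗2:
  [96, 91, 72]
  [91, 96, 74]
  [40, 40, 72]
Key observation: the optimum is the walk 3->2->1, with weight 40 min 98 = 40.
Optimal value attained by: walk 3->2->1.
Answer: (T^⊗2)[3][1] = 40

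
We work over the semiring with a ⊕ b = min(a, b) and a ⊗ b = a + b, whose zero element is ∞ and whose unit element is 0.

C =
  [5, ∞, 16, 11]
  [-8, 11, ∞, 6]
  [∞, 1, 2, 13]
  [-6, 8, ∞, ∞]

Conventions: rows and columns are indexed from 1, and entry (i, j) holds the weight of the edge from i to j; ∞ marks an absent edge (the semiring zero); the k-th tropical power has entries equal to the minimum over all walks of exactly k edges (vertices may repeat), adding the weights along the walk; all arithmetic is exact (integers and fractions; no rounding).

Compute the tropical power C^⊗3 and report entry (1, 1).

C^⊗2:
  [5, 17, 18, 16]
  [-3, 14, 8, 3]
  [-7, 3, 4, 7]
  [-1, 19, 10, 5]
C^⊗3:
  [9, 19, 20, 16]
  [-3, 9, 10, 8]
  [-5, 5, 6, 4]
  [-1, 11, 12, 10]
Key observation: the optimum is the walk 1->3->2->1, with weight 16 + 1 + (-8) = 9.
Optimal value attained by: walk 1->3->2->1.
Answer: (C^⊗3)[1][1] = 9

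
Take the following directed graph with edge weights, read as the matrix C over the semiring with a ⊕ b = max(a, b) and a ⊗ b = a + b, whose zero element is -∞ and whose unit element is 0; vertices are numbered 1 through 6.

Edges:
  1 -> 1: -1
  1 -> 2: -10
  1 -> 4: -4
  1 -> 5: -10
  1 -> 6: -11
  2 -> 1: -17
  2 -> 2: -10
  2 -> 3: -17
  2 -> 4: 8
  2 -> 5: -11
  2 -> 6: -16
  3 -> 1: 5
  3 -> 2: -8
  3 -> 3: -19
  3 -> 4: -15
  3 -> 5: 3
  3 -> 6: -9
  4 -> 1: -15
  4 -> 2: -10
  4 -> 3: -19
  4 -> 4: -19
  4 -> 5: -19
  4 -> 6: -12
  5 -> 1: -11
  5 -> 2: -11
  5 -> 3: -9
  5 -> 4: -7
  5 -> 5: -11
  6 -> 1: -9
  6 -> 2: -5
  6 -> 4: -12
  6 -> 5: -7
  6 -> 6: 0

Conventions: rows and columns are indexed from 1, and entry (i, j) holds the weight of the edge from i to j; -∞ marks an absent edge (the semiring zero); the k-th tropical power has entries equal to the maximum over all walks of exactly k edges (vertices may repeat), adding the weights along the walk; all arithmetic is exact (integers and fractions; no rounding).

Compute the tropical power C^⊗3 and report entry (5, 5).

C^⊗2:
  [-2, -11, -19, -2, -11, -11]
  [-7, -2, -11, -2, -11, -4]
  [4, -5, -6, 1, -5, -6]
  [-14, -17, -27, -2, -16, -12]
  [-4, -17, -20, -3, -6, -18]
  [-9, -5, -16, 3, -7, 0]
C^⊗3:
  [-3, -12, -20, -3, -12, -11]
  [-6, -9, -19, 6, -8, -4]
  [3, -6, -14, 3, -3, -6]
  [-15, -12, -21, -9, -19, -12]
  [-5, -13, -15, -8, -14, -15]
  [-9, -5, -16, 3, -7, 0]
Key observation: the optimum is the walk 5->3->1->5, with weight (-9) + 5 + (-10) = -14.
Optimal value attained by: walk 5->3->1->5.
Answer: (C^⊗3)[5][5] = -14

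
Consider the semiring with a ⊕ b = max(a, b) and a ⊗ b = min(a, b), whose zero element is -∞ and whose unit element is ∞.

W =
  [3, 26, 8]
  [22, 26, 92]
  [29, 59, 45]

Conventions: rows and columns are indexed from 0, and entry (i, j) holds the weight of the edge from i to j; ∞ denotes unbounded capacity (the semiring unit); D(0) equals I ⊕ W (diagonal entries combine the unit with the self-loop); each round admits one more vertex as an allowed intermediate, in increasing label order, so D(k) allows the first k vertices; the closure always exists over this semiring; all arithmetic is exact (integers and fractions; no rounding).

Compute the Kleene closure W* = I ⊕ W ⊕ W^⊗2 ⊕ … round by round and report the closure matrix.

D(0):
  [∞, 26, 8]
  [22, ∞, 92]
  [29, 59, ∞]
D(1):
  [∞, 26, 8]
  [22, ∞, 92]
  [29, 59, ∞]
D(2):
  [∞, 26, 26]
  [22, ∞, 92]
  [29, 59, ∞]
D(3):
  [∞, 26, 26]
  [29, ∞, 92]
  [29, 59, ∞]
Answer: W* = [[∞, 26, 26], [29, ∞, 92], [29, 59, ∞]]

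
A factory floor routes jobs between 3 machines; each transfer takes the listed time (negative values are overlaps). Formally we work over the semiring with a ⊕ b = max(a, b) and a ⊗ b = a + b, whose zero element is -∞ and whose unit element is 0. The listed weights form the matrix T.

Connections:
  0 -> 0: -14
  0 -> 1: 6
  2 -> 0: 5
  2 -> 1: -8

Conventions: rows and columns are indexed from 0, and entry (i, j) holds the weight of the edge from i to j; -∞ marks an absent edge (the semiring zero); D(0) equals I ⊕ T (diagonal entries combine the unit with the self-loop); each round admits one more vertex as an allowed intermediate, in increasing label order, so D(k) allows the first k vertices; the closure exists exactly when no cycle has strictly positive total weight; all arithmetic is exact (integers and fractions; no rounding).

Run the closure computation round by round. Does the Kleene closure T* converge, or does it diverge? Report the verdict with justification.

D(0):
  [0, 6, -∞]
  [-∞, 0, -∞]
  [5, -8, 0]
D(1):
  [0, 6, -∞]
  [-∞, 0, -∞]
  [5, 11, 0]
D(2):
  [0, 6, -∞]
  [-∞, 0, -∞]
  [5, 11, 0]
D(3):
  [0, 6, -∞]
  [-∞, 0, -∞]
  [5, 11, 0]
Key observation: every diagonal entry stays at the unit through all rounds, so no improving cycle exists.
Answer: CONVERGES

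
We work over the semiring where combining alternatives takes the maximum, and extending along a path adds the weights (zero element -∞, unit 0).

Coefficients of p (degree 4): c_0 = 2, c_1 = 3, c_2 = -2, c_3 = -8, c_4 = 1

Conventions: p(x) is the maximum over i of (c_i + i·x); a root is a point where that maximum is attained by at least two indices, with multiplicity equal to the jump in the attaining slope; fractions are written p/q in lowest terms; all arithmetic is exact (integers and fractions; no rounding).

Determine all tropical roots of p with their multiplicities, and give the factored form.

hull edge (i=0, c=2) to (i=1, c=3): slope 1, span 1
hull edge (i=1, c=3) to (i=4, c=1): slope -2/3, span 3
Factored form: p(x) = 1 ⊗ (x ⊕ (-1)) ⊗ (x ⊕ 2/3) ⊗ (x ⊕ 2/3) ⊗ (x ⊕ 2/3)
Answer: roots = -1 (mult 1), 2/3 (mult 3)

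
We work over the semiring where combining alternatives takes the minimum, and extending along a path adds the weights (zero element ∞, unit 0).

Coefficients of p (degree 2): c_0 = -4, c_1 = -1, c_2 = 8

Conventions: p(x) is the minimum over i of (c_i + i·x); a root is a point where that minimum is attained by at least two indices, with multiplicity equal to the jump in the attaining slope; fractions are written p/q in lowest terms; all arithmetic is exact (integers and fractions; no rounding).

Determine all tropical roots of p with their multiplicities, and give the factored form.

hull edge (i=0, c=-4) to (i=1, c=-1): slope 3, span 1
hull edge (i=1, c=-1) to (i=2, c=8): slope 9, span 1
Factored form: p(x) = 8 ⊗ (x ⊕ (-9)) ⊗ (x ⊕ (-3))
Answer: roots = -9 (mult 1), -3 (mult 1)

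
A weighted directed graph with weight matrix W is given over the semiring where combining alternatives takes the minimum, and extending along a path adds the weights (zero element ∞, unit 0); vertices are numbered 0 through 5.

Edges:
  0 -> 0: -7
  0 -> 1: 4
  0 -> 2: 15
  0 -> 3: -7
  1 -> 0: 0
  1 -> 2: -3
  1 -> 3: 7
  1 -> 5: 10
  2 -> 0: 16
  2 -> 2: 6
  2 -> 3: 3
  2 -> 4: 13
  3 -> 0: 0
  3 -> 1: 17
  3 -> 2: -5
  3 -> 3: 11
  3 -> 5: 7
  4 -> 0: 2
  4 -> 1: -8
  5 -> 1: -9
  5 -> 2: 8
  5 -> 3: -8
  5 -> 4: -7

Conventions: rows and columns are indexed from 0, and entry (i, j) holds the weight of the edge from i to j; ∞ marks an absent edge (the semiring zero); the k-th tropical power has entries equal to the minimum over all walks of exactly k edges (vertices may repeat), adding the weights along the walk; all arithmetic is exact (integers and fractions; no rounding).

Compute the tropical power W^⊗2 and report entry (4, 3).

W^⊗2:
  [-14, -3, -12, -14, 28, 0]
  [-7, 1, 2, -7, 3, 14]
  [3, 5, -2, 9, 19, 10]
  [-7, -2, 1, -7, 0, 18]
  [-8, 6, -11, -5, ∞, 2]
  [-9, -15, -13, -2, 21, -1]
Key observation: the optimum is the walk 4->0->3, with weight 2 + (-7) = -5.
Optimal value attained by: walk 4->0->3.
Answer: (W^⊗2)[4][3] = -5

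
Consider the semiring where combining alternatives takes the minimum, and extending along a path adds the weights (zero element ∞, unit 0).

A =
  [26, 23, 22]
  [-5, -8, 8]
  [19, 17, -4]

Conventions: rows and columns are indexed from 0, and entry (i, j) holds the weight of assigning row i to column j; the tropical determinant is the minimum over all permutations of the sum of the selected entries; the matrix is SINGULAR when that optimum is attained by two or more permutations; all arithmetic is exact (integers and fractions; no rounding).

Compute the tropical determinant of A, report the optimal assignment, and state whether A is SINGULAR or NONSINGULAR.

σ = (0, 1, 2): 26 + (-8) + (-4) = 14
σ = (0, 2, 1): 26 + 8 + 17 = 51
σ = (1, 0, 2): 23 + (-5) + (-4) = 14
σ = (1, 2, 0): 23 + 8 + 19 = 50
σ = (2, 0, 1): 22 + (-5) + 17 = 34
σ = (2, 1, 0): 22 + (-8) + 19 = 33
Optimal value attained by: σ = (0, 1, 2).
Answer: det⊕(A) = 14; verdict: SINGULAR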